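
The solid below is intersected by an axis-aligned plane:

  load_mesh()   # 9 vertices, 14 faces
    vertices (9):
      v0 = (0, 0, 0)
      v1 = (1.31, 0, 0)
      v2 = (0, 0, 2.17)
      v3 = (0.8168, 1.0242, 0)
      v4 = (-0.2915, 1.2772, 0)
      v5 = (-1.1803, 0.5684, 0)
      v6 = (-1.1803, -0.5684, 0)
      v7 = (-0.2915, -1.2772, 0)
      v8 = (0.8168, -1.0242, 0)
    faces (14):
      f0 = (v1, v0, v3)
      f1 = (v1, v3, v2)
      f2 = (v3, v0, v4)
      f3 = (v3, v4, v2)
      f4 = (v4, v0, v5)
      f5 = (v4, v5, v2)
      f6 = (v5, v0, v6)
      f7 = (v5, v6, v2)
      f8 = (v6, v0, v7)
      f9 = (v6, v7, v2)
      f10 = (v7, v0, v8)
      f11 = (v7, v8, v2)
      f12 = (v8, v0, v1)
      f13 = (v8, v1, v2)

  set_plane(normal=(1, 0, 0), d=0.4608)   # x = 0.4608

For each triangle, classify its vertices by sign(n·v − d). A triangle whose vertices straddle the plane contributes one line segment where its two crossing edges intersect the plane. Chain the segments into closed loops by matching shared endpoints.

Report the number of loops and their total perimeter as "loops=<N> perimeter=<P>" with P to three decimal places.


loops=1 perimeter=5.855

Straddling triangles (8 of 14):
  (v1,v0,v3) [+-+] → (0.4608, 0, 0)–(0.4608, 0.577805, 0)  len=0.5778
  (v1,v3,v2) [++-] → (0.4608, 0.577805, 0.945788)–(0.4608, 0, 1.40669)  len=0.7391
  (v3,v0,v4) [+--] → (0.4608, 0.577805, 0)–(0.4608, 1.10547, 0)  len=0.5277
  (v3,v4,v2) [+--] → (0.4608, 1.10547, 0)–(0.4608, 0.577805, 0.945788)  len=1.0830
  (v7,v0,v8) [--+] → (0.4608, -0.577805, 0)–(0.4608, -1.10547, 0)  len=0.5277
  (v7,v8,v2) [-+-] → (0.4608, -1.10547, 0)–(0.4608, -0.577805, 0.945788)  len=1.0830
  (v8,v0,v1) [+-+] → (0.4608, -0.577805, 0)–(0.4608, 0, 0)  len=0.5778
  (v8,v1,v2) [++-] → (0.4608, 0, 1.40669)–(0.4608, -0.577805, 0.945788)  len=0.7391

Chained into 1 loop(s):
  loop 1: 8 segments, perimeter = 5.8552
Total perimeter = 5.855


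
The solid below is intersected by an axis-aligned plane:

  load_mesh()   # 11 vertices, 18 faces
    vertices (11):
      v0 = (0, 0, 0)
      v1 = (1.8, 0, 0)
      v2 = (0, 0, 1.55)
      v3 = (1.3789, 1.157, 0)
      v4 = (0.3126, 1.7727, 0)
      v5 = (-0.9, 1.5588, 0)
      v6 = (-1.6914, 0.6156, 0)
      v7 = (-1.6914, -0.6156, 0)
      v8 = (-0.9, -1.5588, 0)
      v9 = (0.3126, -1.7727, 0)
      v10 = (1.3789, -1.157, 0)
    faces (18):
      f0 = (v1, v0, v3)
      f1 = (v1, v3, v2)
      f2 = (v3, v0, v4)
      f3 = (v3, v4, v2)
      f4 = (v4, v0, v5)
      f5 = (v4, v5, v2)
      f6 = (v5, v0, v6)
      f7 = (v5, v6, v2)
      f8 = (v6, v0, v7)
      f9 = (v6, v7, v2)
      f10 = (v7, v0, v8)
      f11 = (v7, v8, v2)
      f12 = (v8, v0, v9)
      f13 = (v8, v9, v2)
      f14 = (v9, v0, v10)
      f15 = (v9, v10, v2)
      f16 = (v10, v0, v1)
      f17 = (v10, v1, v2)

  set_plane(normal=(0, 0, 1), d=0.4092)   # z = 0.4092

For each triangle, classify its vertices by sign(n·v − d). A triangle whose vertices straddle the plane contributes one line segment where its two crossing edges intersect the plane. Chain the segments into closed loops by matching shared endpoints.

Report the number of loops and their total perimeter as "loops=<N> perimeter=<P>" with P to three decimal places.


Straddling triangles (9 of 18):
  (v1,v3,v2) [--+] → (1.01487, 0.851552, 0.4092)–(1.3248, 0, 0.4092)  len=0.9062
  (v3,v4,v2) [--+] → (0.230074, 1.30471, 0.4092)–(1.01487, 0.851552, 0.4092)  len=0.9062
  (v4,v5,v2) [--+] → (-0.6624, 1.14728, 0.4092)–(0.230074, 1.30471, 0.4092)  len=0.9063
  (v5,v6,v2) [--+] → (-1.24487, 0.453082, 0.4092)–(-0.6624, 1.14728, 0.4092)  len=0.9062
  (v6,v7,v2) [--+] → (-1.24487, -0.453082, 0.4092)–(-1.24487, 0.453082, 0.4092)  len=0.9062
  (v7,v8,v2) [--+] → (-0.6624, -1.14728, 0.4092)–(-1.24487, -0.453082, 0.4092)  len=0.9062
  (v8,v9,v2) [--+] → (0.230074, -1.30471, 0.4092)–(-0.6624, -1.14728, 0.4092)  len=0.9063
  (v9,v10,v2) [--+] → (1.01487, -0.851552, 0.4092)–(0.230074, -1.30471, 0.4092)  len=0.9062
  (v10,v1,v2) [--+] → (1.3248, 0, 0.4092)–(1.01487, -0.851552, 0.4092)  len=0.9062

Chained into 1 loop(s):
  loop 1: 9 segments, perimeter = 8.1559
Total perimeter = 8.156

loops=1 perimeter=8.156


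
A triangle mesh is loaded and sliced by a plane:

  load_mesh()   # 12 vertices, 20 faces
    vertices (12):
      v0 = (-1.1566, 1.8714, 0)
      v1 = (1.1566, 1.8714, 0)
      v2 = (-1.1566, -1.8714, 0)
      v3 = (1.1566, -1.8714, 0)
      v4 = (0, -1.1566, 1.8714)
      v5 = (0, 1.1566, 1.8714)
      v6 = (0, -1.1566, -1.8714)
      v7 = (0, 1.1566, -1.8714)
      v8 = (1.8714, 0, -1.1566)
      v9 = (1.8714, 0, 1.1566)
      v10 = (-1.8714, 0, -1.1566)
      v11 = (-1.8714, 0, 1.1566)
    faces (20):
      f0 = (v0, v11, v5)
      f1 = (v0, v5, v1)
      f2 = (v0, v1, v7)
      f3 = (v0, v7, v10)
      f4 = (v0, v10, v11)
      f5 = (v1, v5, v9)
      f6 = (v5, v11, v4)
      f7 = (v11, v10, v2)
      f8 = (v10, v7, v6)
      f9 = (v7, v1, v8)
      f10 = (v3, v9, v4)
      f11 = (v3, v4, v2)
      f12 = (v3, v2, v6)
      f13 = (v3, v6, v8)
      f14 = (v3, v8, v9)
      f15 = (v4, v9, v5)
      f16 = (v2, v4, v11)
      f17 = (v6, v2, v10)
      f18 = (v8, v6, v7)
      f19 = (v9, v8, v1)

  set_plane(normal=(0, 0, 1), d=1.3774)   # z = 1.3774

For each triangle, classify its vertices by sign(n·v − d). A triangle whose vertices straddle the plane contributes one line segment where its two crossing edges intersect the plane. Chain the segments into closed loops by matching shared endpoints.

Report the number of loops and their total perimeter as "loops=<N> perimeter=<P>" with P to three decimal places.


Straddling triangles (8 of 20):
  (v0,v11,v5) [--+] → (-1.29333, 0.357271, 1.3774)–(-0.305312, 1.34529, 1.3774)  len=1.3973
  (v0,v5,v1) [-+-] → (-0.305312, 1.34529, 1.3774)–(0.305312, 1.34529, 1.3774)  len=0.6106
  (v1,v5,v9) [-+-] → (0.305312, 1.34529, 1.3774)–(1.29333, 0.357271, 1.3774)  len=1.3973
  (v5,v11,v4) [+-+] → (-1.29333, 0.357271, 1.3774)–(-1.29333, -0.357271, 1.3774)  len=0.7145
  (v3,v9,v4) [--+] → (1.29333, -0.357271, 1.3774)–(0.305312, -1.34529, 1.3774)  len=1.3973
  (v3,v4,v2) [-+-] → (0.305312, -1.34529, 1.3774)–(-0.305312, -1.34529, 1.3774)  len=0.6106
  (v4,v9,v5) [+-+] → (1.29333, -0.357271, 1.3774)–(1.29333, 0.357271, 1.3774)  len=0.7145
  (v2,v4,v11) [-+-] → (-0.305312, -1.34529, 1.3774)–(-1.29333, -0.357271, 1.3774)  len=1.3973

Chained into 1 loop(s):
  loop 1: 8 segments, perimeter = 8.2394
Total perimeter = 8.239

loops=1 perimeter=8.239


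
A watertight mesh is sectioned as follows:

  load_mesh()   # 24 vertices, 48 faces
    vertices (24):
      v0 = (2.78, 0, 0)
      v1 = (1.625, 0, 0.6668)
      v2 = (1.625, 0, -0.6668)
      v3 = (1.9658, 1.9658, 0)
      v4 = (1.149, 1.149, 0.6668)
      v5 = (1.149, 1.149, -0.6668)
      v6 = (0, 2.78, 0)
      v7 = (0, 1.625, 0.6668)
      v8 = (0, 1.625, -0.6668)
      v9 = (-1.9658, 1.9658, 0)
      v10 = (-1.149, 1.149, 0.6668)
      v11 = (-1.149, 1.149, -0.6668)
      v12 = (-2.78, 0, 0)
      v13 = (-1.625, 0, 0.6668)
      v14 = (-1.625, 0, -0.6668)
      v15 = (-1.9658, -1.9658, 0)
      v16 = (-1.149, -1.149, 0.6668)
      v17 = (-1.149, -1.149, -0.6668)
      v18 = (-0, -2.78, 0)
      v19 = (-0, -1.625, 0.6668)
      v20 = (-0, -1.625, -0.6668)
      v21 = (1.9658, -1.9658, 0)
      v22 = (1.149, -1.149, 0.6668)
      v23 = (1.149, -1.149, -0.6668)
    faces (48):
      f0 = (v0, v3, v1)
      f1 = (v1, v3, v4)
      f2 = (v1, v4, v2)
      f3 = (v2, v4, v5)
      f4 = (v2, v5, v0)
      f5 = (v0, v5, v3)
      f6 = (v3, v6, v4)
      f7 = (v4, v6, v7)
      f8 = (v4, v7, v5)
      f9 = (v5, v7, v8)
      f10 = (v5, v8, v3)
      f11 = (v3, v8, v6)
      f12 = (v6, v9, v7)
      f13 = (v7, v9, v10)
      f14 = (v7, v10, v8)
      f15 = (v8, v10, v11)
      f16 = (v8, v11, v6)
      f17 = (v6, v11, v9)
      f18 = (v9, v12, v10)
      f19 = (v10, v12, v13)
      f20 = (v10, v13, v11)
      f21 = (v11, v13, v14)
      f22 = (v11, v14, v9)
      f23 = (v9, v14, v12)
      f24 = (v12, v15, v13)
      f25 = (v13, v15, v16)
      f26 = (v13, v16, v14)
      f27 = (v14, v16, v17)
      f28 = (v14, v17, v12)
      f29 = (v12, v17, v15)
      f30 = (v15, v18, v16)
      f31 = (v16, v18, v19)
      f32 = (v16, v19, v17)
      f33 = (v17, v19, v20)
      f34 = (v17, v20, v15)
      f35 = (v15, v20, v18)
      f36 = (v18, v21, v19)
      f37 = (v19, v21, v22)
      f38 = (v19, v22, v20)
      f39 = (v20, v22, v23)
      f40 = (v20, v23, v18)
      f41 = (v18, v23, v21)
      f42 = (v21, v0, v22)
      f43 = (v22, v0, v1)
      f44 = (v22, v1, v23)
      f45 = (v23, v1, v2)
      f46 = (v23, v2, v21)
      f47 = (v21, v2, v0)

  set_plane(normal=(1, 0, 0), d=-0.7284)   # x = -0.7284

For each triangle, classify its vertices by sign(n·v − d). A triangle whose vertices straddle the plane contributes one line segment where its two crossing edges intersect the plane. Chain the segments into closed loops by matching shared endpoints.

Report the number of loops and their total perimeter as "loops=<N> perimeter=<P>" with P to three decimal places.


loops=2 perimeter=8.002

Straddling triangles (12 of 48):
  (v6,v9,v7) [+-+] → (-0.7284, 2.47831, 0)–(-0.7284, 1.75128, 0.419726)  len=0.8395
  (v7,v9,v10) [+--] → (-0.7284, 1.75128, 0.419726)–(-0.7284, 1.32324, 0.6668)  len=0.4942
  (v7,v10,v8) [+-+] → (-0.7284, 1.32324, 0.6668)–(-0.7284, 1.32324, 0.178626)  len=0.4882
  (v8,v10,v11) [+--] → (-0.7284, 1.32324, 0.178626)–(-0.7284, 1.32324, -0.6668)  len=0.8454
  (v8,v11,v6) [+-+] → (-0.7284, 1.32324, -0.6668)–(-0.7284, 1.74604, -0.422713)  len=0.4882
  (v6,v11,v9) [+--] → (-0.7284, 1.74604, -0.422713)–(-0.7284, 2.47831, 0)  len=0.8455
  (v15,v18,v16) [-+-] → (-0.7284, -2.47831, 0)–(-0.7284, -1.74604, 0.422713)  len=0.8455
  (v16,v18,v19) [-++] → (-0.7284, -1.74604, 0.422713)–(-0.7284, -1.32324, 0.6668)  len=0.4882
  (v16,v19,v17) [-+-] → (-0.7284, -1.32324, 0.6668)–(-0.7284, -1.32324, -0.178626)  len=0.8454
  (v17,v19,v20) [-++] → (-0.7284, -1.32324, -0.178626)–(-0.7284, -1.32324, -0.6668)  len=0.4882
  (v17,v20,v15) [-+-] → (-0.7284, -1.32324, -0.6668)–(-0.7284, -1.75128, -0.419726)  len=0.4942
  (v15,v20,v18) [-++] → (-0.7284, -1.75128, -0.419726)–(-0.7284, -2.47831, 0)  len=0.8395

Chained into 2 loop(s):
  loop 1: 6 segments, perimeter = 4.0010
  loop 2: 6 segments, perimeter = 4.0010
Total perimeter = 8.002


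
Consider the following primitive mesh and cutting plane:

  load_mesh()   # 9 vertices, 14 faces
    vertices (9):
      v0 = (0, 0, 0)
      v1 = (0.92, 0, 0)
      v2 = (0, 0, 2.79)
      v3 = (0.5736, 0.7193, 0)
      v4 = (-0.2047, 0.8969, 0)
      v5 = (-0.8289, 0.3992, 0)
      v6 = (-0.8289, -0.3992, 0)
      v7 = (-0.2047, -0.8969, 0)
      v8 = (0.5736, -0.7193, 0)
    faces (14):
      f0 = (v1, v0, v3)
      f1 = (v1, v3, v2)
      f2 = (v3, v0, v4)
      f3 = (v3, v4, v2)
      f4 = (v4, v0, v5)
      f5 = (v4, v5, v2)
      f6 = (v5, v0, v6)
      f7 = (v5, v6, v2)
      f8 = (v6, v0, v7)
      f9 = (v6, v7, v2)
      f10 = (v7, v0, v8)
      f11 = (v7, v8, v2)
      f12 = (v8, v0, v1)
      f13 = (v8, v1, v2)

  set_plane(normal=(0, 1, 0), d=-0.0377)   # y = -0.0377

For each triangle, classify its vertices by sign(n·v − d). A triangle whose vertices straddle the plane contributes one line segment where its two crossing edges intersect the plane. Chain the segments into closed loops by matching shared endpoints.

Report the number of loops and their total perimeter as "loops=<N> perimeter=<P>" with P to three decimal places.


Straddling triangles (8 of 14):
  (v5,v0,v6) [++-] → (-0.0782804, -0.0377, 0)–(-0.8289, -0.0377, 0)  len=0.7506
  (v5,v6,v2) [+-+] → (-0.8289, -0.0377, 0)–(-0.0782804, -0.0377, 2.52652)  len=2.6357
  (v6,v0,v7) [-+-] → (-0.0782804, -0.0377, 0)–(-0.00860429, -0.0377, 0)  len=0.0697
  (v6,v7,v2) [--+] → (-0.00860429, -0.0377, 2.67273)–(-0.0782804, -0.0377, 2.52652)  len=0.1620
  (v7,v0,v8) [-+-] → (-0.00860429, -0.0377, 0)–(0.0300636, -0.0377, 0)  len=0.0387
  (v7,v8,v2) [--+] → (0.0300636, -0.0377, 2.64377)–(-0.00860429, -0.0377, 2.67273)  len=0.0483
  (v8,v0,v1) [-++] → (0.0300636, -0.0377, 0)–(0.901844, -0.0377, 0)  len=0.8718
  (v8,v1,v2) [-++] → (0.901844, -0.0377, 0)–(0.0300636, -0.0377, 2.64377)  len=2.7838

Chained into 1 loop(s):
  loop 1: 8 segments, perimeter = 7.3605
Total perimeter = 7.360

loops=1 perimeter=7.360


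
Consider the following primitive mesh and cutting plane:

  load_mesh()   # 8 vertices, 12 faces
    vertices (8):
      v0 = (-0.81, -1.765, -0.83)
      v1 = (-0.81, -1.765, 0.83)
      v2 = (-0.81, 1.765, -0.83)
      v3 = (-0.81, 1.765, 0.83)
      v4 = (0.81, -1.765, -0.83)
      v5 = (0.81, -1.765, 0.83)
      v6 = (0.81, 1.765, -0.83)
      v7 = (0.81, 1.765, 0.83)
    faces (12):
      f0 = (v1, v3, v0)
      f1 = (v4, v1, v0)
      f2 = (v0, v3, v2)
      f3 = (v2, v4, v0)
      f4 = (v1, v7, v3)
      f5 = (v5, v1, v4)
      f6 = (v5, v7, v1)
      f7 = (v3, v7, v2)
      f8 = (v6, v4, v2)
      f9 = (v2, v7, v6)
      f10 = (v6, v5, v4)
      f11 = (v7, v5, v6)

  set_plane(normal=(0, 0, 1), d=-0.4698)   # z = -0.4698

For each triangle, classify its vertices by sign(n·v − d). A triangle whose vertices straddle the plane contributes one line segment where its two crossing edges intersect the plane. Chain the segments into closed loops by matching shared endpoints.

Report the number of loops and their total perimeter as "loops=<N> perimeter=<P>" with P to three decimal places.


Straddling triangles (8 of 12):
  (v1,v3,v0) [++-] → (-0.81, -0.999033, -0.4698)–(-0.81, -1.765, -0.4698)  len=0.7660
  (v4,v1,v0) [-+-] → (0.45848, -1.765, -0.4698)–(-0.81, -1.765, -0.4698)  len=1.2685
  (v0,v3,v2) [-+-] → (-0.81, -0.999033, -0.4698)–(-0.81, 1.765, -0.4698)  len=2.7640
  (v5,v1,v4) [++-] → (0.45848, -1.765, -0.4698)–(0.81, -1.765, -0.4698)  len=0.3515
  (v3,v7,v2) [++-] → (-0.45848, 1.765, -0.4698)–(-0.81, 1.765, -0.4698)  len=0.3515
  (v2,v7,v6) [-+-] → (-0.45848, 1.765, -0.4698)–(0.81, 1.765, -0.4698)  len=1.2685
  (v6,v5,v4) [-+-] → (0.81, 0.999033, -0.4698)–(0.81, -1.765, -0.4698)  len=2.7640
  (v7,v5,v6) [++-] → (0.81, 0.999033, -0.4698)–(0.81, 1.765, -0.4698)  len=0.7660

Chained into 1 loop(s):
  loop 1: 8 segments, perimeter = 10.3000
Total perimeter = 10.300

loops=1 perimeter=10.300


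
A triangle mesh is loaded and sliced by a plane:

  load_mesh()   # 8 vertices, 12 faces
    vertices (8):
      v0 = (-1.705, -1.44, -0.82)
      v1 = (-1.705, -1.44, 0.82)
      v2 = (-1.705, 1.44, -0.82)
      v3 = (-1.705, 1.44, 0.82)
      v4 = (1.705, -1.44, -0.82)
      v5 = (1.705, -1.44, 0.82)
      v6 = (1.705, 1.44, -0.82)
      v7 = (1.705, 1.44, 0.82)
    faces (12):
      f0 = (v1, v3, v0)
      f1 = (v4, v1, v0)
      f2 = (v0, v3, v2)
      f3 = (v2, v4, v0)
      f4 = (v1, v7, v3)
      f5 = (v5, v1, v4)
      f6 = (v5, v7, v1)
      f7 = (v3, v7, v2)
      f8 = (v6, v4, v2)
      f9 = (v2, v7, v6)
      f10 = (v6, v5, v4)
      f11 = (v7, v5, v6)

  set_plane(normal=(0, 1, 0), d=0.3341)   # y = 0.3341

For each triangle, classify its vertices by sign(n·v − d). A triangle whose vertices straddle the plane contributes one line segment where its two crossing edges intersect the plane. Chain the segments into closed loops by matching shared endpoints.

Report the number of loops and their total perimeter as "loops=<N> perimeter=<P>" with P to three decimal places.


Straddling triangles (8 of 12):
  (v1,v3,v0) [-+-] → (-1.705, 0.3341, 0.82)–(-1.705, 0.3341, 0.190251)  len=0.6297
  (v0,v3,v2) [-++] → (-1.705, 0.3341, 0.190251)–(-1.705, 0.3341, -0.82)  len=1.0103
  (v2,v4,v0) [+--] → (-0.395584, 0.3341, -0.82)–(-1.705, 0.3341, -0.82)  len=1.3094
  (v1,v7,v3) [-++] → (0.395584, 0.3341, 0.82)–(-1.705, 0.3341, 0.82)  len=2.1006
  (v5,v7,v1) [-+-] → (1.705, 0.3341, 0.82)–(0.395584, 0.3341, 0.82)  len=1.3094
  (v6,v4,v2) [+-+] → (1.705, 0.3341, -0.82)–(-0.395584, 0.3341, -0.82)  len=2.1006
  (v6,v5,v4) [+--] → (1.705, 0.3341, -0.190251)–(1.705, 0.3341, -0.82)  len=0.6297
  (v7,v5,v6) [+-+] → (1.705, 0.3341, 0.82)–(1.705, 0.3341, -0.190251)  len=1.0103

Chained into 1 loop(s):
  loop 1: 8 segments, perimeter = 10.1000
Total perimeter = 10.100

loops=1 perimeter=10.100


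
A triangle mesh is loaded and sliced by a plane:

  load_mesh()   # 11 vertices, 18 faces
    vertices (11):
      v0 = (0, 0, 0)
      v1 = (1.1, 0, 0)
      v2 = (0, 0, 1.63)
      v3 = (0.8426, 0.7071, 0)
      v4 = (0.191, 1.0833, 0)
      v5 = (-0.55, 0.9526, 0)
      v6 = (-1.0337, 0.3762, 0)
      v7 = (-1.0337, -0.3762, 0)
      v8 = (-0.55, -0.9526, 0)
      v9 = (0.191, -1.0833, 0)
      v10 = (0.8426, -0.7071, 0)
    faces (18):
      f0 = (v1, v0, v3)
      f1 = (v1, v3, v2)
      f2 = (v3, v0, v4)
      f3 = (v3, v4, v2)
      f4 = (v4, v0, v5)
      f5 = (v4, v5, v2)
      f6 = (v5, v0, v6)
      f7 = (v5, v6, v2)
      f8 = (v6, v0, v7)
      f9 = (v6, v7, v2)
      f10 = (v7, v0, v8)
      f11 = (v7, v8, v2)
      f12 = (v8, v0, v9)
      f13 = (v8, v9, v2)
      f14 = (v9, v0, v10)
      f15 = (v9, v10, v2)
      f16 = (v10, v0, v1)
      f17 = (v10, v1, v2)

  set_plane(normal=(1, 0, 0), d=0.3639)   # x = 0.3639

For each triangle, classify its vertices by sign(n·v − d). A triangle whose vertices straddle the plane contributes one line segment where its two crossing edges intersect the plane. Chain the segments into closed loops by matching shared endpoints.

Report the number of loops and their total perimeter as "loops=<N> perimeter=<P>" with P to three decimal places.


loops=1 perimeter=4.956

Straddling triangles (8 of 18):
  (v1,v0,v3) [+-+] → (0.3639, 0, 0)–(0.3639, 0.305381, 0)  len=0.3054
  (v1,v3,v2) [++-] → (0.3639, 0.305381, 0.92604)–(0.3639, 0, 1.09077)  len=0.3470
  (v3,v0,v4) [+--] → (0.3639, 0.305381, 0)–(0.3639, 0.983477, 0)  len=0.6781
  (v3,v4,v2) [+--] → (0.3639, 0.983477, 0)–(0.3639, 0.305381, 0.92604)  len=1.1478
  (v9,v0,v10) [--+] → (0.3639, -0.305381, 0)–(0.3639, -0.983477, 0)  len=0.6781
  (v9,v10,v2) [-+-] → (0.3639, -0.983477, 0)–(0.3639, -0.305381, 0.92604)  len=1.1478
  (v10,v0,v1) [+-+] → (0.3639, -0.305381, 0)–(0.3639, 0, 0)  len=0.3054
  (v10,v1,v2) [++-] → (0.3639, 0, 1.09077)–(0.3639, -0.305381, 0.92604)  len=0.3470

Chained into 1 loop(s):
  loop 1: 8 segments, perimeter = 4.9564
Total perimeter = 4.956


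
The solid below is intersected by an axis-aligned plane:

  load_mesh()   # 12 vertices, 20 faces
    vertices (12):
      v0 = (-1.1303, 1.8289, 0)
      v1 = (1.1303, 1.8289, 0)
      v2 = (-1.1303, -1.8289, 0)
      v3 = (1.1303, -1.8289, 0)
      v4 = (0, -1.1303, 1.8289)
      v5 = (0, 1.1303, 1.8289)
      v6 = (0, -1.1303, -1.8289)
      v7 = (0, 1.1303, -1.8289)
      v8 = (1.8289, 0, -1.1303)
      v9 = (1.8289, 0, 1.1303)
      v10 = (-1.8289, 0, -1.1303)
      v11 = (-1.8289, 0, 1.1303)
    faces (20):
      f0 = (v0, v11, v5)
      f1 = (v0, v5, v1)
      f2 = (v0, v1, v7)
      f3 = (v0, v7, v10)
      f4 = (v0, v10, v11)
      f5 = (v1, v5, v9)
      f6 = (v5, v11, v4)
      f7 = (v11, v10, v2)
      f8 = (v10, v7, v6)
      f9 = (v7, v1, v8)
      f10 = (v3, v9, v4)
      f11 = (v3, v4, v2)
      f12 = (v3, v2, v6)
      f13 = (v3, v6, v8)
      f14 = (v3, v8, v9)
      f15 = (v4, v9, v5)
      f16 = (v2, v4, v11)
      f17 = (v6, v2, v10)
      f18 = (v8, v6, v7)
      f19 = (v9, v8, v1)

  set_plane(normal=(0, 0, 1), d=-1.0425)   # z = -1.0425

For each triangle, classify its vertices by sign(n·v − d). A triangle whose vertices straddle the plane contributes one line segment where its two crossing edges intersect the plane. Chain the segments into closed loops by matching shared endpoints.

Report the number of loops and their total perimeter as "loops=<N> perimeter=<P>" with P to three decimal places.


loops=1 perimeter=9.842

Straddling triangles (10 of 20):
  (v0,v1,v7) [++-] → (0.486012, 1.43069, -1.0425)–(-0.486012, 1.43069, -1.0425)  len=0.9720
  (v0,v7,v10) [+--] → (-0.486012, 1.43069, -1.0425)–(-1.77463, 0.142066, -1.0425)  len=1.8224
  (v0,v10,v11) [+-+] → (-1.77463, 0.142066, -1.0425)–(-1.8289, 0, -1.0425)  len=0.1521
  (v11,v10,v2) [+-+] → (-1.8289, 0, -1.0425)–(-1.77463, -0.142066, -1.0425)  len=0.1521
  (v7,v1,v8) [-+-] → (0.486012, 1.43069, -1.0425)–(1.77463, 0.142066, -1.0425)  len=1.8224
  (v3,v2,v6) [++-] → (-0.486012, -1.43069, -1.0425)–(0.486012, -1.43069, -1.0425)  len=0.9720
  (v3,v6,v8) [+--] → (0.486012, -1.43069, -1.0425)–(1.77463, -0.142066, -1.0425)  len=1.8224
  (v3,v8,v9) [+-+] → (1.77463, -0.142066, -1.0425)–(1.8289, 0, -1.0425)  len=0.1521
  (v6,v2,v10) [-+-] → (-0.486012, -1.43069, -1.0425)–(-1.77463, -0.142066, -1.0425)  len=1.8224
  (v9,v8,v1) [+-+] → (1.8289, 0, -1.0425)–(1.77463, 0.142066, -1.0425)  len=0.1521

Chained into 1 loop(s):
  loop 1: 10 segments, perimeter = 9.8419
Total perimeter = 9.842


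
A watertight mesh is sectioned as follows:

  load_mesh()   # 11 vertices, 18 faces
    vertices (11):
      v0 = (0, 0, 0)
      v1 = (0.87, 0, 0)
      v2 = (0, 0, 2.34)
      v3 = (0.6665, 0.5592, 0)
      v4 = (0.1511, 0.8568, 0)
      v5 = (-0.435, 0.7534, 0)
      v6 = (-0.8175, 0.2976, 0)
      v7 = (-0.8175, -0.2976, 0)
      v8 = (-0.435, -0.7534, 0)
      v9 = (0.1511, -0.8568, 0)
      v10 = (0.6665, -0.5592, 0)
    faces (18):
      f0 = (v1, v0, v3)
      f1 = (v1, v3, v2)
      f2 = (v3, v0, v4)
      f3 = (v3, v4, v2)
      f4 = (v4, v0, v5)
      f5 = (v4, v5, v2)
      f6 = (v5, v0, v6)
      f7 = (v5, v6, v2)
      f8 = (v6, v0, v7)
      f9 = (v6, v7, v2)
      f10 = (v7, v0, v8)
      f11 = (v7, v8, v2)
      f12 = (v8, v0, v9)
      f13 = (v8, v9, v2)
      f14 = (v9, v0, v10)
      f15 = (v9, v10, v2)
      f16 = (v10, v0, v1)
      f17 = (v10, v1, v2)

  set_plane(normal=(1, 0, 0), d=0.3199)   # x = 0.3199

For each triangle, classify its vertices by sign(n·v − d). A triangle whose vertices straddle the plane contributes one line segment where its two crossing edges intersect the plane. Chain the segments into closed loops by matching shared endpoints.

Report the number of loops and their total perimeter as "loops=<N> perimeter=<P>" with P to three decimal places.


loops=1 perimeter=4.894

Straddling triangles (8 of 18):
  (v1,v0,v3) [+-+] → (0.3199, 0, 0)–(0.3199, 0.268399, 0)  len=0.2684
  (v1,v3,v2) [++-] → (0.3199, 0.268399, 1.21687)–(0.3199, 0, 1.47958)  len=0.3756
  (v3,v0,v4) [+--] → (0.3199, 0.268399, 0)–(0.3199, 0.759332, 0)  len=0.4909
  (v3,v4,v2) [+--] → (0.3199, 0.759332, 0)–(0.3199, 0.268399, 1.21687)  len=1.3122
  (v9,v0,v10) [--+] → (0.3199, -0.268399, 0)–(0.3199, -0.759332, 0)  len=0.4909
  (v9,v10,v2) [-+-] → (0.3199, -0.759332, 0)–(0.3199, -0.268399, 1.21687)  len=1.3122
  (v10,v0,v1) [+-+] → (0.3199, -0.268399, 0)–(0.3199, 0, 0)  len=0.2684
  (v10,v1,v2) [++-] → (0.3199, 0, 1.47958)–(0.3199, -0.268399, 1.21687)  len=0.3756

Chained into 1 loop(s):
  loop 1: 8 segments, perimeter = 4.8941
Total perimeter = 4.894


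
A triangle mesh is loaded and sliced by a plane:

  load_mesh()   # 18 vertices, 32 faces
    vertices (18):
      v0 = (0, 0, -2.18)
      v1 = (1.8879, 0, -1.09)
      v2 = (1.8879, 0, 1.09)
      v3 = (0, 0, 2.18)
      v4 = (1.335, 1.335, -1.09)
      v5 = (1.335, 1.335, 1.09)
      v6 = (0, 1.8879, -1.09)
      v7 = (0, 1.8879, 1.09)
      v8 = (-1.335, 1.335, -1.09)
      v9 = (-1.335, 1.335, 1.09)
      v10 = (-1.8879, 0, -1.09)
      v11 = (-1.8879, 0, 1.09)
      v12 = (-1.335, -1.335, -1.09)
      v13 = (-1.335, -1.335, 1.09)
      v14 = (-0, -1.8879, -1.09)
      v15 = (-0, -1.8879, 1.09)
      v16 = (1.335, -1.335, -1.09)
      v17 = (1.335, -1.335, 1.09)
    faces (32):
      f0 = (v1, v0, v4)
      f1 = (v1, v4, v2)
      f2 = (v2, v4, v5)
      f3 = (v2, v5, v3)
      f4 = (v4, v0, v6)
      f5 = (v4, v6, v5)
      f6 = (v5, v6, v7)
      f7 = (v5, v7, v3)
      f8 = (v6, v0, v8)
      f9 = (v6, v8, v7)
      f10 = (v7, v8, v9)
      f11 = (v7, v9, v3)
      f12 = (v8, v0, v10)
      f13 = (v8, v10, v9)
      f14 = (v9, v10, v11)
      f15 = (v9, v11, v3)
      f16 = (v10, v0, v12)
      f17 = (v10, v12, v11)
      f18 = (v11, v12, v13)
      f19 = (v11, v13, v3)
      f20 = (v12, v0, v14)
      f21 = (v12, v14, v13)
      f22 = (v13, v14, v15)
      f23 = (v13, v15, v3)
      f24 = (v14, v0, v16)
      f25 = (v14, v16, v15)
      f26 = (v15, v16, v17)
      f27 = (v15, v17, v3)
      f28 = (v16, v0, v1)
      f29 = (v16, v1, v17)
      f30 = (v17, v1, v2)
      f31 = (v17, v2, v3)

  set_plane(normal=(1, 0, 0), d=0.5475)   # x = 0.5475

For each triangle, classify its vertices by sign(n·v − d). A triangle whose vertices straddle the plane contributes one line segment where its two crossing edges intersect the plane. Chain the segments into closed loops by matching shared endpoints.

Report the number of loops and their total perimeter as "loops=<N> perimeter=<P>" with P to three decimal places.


loops=1 perimeter=11.755

Straddling triangles (12 of 32):
  (v1,v0,v4) [+-+] → (0.5475, 0, -1.86389)–(0.5475, 0.5475, -1.73298)  len=0.5629
  (v2,v5,v3) [++-] → (0.5475, 0.5475, 1.73298)–(0.5475, 0, 1.86389)  len=0.5629
  (v4,v0,v6) [+--] → (0.5475, 0.5475, -1.73298)–(0.5475, 1.66115, -1.09)  len=1.2859
  (v4,v6,v5) [+-+] → (0.5475, 1.66115, -1.09)–(0.5475, 1.66115, -0.195955)  len=0.8940
  (v5,v6,v7) [+--] → (0.5475, 1.66115, -0.195955)–(0.5475, 1.66115, 1.09)  len=1.2860
  (v5,v7,v3) [+--] → (0.5475, 1.66115, 1.09)–(0.5475, 0.5475, 1.73298)  len=1.2859
  (v14,v0,v16) [--+] → (0.5475, -0.5475, -1.73298)–(0.5475, -1.66115, -1.09)  len=1.2859
  (v14,v16,v15) [-+-] → (0.5475, -1.66115, -1.09)–(0.5475, -1.66115, 0.195955)  len=1.2860
  (v15,v16,v17) [-++] → (0.5475, -1.66115, 0.195955)–(0.5475, -1.66115, 1.09)  len=0.8940
  (v15,v17,v3) [-+-] → (0.5475, -1.66115, 1.09)–(0.5475, -0.5475, 1.73298)  len=1.2859
  (v16,v0,v1) [+-+] → (0.5475, -0.5475, -1.73298)–(0.5475, 0, -1.86389)  len=0.5629
  (v17,v2,v3) [++-] → (0.5475, 0, 1.86389)–(0.5475, -0.5475, 1.73298)  len=0.5629

Chained into 1 loop(s):
  loop 1: 12 segments, perimeter = 11.7555
Total perimeter = 11.755


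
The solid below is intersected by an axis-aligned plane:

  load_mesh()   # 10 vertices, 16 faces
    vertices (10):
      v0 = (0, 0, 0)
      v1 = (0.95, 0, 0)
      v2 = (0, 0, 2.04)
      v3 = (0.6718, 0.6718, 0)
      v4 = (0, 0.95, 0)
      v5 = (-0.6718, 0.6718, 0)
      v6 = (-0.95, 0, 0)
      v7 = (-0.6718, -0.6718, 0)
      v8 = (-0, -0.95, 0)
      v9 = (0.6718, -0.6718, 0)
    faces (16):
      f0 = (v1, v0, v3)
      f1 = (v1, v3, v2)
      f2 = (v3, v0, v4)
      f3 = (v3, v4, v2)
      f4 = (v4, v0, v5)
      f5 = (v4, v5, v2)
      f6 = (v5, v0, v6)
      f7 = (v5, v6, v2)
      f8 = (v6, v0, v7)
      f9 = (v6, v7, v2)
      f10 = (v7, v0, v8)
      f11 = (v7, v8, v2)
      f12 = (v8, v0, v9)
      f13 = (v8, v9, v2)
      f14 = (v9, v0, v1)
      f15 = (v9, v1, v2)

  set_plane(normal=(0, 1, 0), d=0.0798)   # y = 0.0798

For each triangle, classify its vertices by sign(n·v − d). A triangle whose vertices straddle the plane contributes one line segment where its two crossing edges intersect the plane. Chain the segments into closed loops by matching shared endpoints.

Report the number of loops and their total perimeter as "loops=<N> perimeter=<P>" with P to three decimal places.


Straddling triangles (8 of 16):
  (v1,v0,v3) [--+] → (0.0798, 0.0798, 0)–(0.916954, 0.0798, 0)  len=0.8372
  (v1,v3,v2) [-+-] → (0.916954, 0.0798, 0)–(0.0798, 0.0798, 1.79768)  len=1.9830
  (v3,v0,v4) [+-+] → (0.0798, 0.0798, 0)–(0, 0.0798, 0)  len=0.0798
  (v3,v4,v2) [++-] → (0, 0.0798, 1.86864)–(0.0798, 0.0798, 1.79768)  len=0.1068
  (v4,v0,v5) [+-+] → (0, 0.0798, 0)–(-0.0798, 0.0798, 0)  len=0.0798
  (v4,v5,v2) [++-] → (-0.0798, 0.0798, 1.79768)–(0, 0.0798, 1.86864)  len=0.1068
  (v5,v0,v6) [+--] → (-0.0798, 0.0798, 0)–(-0.916954, 0.0798, 0)  len=0.8372
  (v5,v6,v2) [+--] → (-0.916954, 0.0798, 0)–(-0.0798, 0.0798, 1.79768)  len=1.9830

Chained into 1 loop(s):
  loop 1: 8 segments, perimeter = 6.0136
Total perimeter = 6.014

loops=1 perimeter=6.014


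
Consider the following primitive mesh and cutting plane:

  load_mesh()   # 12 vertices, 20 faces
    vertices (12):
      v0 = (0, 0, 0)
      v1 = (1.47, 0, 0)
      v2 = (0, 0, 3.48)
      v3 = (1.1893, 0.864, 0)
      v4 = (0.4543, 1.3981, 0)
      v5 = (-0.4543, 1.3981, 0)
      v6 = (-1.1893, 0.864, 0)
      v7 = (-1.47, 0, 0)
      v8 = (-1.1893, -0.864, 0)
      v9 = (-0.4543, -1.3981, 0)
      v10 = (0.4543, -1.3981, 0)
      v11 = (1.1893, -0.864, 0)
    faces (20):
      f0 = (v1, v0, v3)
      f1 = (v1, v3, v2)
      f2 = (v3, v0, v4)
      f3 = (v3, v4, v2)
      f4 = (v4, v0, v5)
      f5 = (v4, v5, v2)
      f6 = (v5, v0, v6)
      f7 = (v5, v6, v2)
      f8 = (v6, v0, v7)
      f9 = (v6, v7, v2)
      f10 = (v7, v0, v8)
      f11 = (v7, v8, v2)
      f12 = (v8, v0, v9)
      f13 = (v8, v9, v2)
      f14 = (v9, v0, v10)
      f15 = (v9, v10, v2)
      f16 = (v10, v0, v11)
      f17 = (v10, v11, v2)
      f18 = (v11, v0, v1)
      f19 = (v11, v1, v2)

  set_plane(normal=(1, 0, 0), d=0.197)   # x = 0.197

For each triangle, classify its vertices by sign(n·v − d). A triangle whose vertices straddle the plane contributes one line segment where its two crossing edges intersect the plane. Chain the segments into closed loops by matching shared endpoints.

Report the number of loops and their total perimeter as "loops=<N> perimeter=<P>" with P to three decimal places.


Straddling triangles (12 of 20):
  (v1,v0,v3) [+-+] → (0.197, 0, 0)–(0.197, 0.143116, 0)  len=0.1431
  (v1,v3,v2) [++-] → (0.197, 0.143116, 2.90356)–(0.197, 0, 3.01363)  len=0.1805
  (v3,v0,v4) [+-+] → (0.197, 0.143116, 0)–(0.197, 0.606264, 0)  len=0.4631
  (v3,v4,v2) [++-] → (0.197, 0.606264, 1.97095)–(0.197, 0.143116, 2.90356)  len=1.0413
  (v4,v0,v5) [+--] → (0.197, 0.606264, 0)–(0.197, 1.3981, 0)  len=0.7918
  (v4,v5,v2) [+--] → (0.197, 1.3981, 0)–(0.197, 0.606264, 1.97095)  len=2.1241
  (v9,v0,v10) [--+] → (0.197, -0.606264, 0)–(0.197, -1.3981, 0)  len=0.7918
  (v9,v10,v2) [-+-] → (0.197, -1.3981, 0)–(0.197, -0.606264, 1.97095)  len=2.1241
  (v10,v0,v11) [+-+] → (0.197, -0.606264, 0)–(0.197, -0.143116, 0)  len=0.4631
  (v10,v11,v2) [++-] → (0.197, -0.143116, 2.90356)–(0.197, -0.606264, 1.97095)  len=1.0413
  (v11,v0,v1) [+-+] → (0.197, -0.143116, 0)–(0.197, 0, 0)  len=0.1431
  (v11,v1,v2) [++-] → (0.197, 0, 3.01363)–(0.197, -0.143116, 2.90356)  len=0.1805

Chained into 1 loop(s):
  loop 1: 12 segments, perimeter = 9.4880
Total perimeter = 9.488

loops=1 perimeter=9.488


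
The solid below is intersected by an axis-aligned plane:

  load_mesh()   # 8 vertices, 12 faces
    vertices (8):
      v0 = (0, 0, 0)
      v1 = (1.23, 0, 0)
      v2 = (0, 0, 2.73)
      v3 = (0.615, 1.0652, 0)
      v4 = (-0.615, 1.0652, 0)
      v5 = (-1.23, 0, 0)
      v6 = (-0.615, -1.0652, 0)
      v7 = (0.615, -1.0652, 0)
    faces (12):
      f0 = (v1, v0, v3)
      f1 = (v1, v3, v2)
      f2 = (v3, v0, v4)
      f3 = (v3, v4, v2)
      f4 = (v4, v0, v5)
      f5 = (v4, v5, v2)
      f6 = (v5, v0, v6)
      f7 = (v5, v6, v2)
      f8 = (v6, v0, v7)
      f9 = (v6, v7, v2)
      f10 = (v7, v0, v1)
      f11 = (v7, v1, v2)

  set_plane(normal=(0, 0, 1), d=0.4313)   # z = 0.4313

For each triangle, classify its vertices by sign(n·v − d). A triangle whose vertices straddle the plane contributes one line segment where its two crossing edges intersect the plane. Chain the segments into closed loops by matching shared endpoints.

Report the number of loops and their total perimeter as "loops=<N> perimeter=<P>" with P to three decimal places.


Straddling triangles (6 of 12):
  (v1,v3,v2) [--+] → (0.517839, 0.896914, 0.4313)–(1.03568, 0, 0.4313)  len=1.0357
  (v3,v4,v2) [--+] → (-0.517839, 0.896914, 0.4313)–(0.517839, 0.896914, 0.4313)  len=1.0357
  (v4,v5,v2) [--+] → (-1.03568, 0, 0.4313)–(-0.517839, 0.896914, 0.4313)  len=1.0357
  (v5,v6,v2) [--+] → (-0.517839, -0.896914, 0.4313)–(-1.03568, 0, 0.4313)  len=1.0357
  (v6,v7,v2) [--+] → (0.517839, -0.896914, 0.4313)–(-0.517839, -0.896914, 0.4313)  len=1.0357
  (v7,v1,v2) [--+] → (1.03568, 0, 0.4313)–(0.517839, -0.896914, 0.4313)  len=1.0357

Chained into 1 loop(s):
  loop 1: 6 segments, perimeter = 6.2140
Total perimeter = 6.214

loops=1 perimeter=6.214


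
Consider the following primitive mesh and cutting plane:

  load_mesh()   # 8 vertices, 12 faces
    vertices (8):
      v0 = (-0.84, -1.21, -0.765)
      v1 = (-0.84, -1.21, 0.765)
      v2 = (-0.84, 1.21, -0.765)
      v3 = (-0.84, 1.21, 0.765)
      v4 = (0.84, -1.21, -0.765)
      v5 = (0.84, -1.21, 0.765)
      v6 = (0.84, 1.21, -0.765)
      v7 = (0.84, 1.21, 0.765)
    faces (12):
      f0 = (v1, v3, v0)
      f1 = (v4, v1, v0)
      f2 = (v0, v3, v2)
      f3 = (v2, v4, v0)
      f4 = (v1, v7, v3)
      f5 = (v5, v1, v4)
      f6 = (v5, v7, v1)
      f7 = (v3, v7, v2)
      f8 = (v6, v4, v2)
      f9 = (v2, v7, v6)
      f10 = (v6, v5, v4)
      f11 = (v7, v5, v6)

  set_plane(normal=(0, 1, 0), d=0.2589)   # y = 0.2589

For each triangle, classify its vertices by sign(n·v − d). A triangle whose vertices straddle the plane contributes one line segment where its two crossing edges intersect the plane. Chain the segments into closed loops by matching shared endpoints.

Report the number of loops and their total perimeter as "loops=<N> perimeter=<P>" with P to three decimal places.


Straddling triangles (8 of 12):
  (v1,v3,v0) [-+-] → (-0.84, 0.2589, 0.765)–(-0.84, 0.2589, 0.163685)  len=0.6013
  (v0,v3,v2) [-++] → (-0.84, 0.2589, 0.163685)–(-0.84, 0.2589, -0.765)  len=0.9287
  (v2,v4,v0) [+--] → (-0.179732, 0.2589, -0.765)–(-0.84, 0.2589, -0.765)  len=0.6603
  (v1,v7,v3) [-++] → (0.179732, 0.2589, 0.765)–(-0.84, 0.2589, 0.765)  len=1.0197
  (v5,v7,v1) [-+-] → (0.84, 0.2589, 0.765)–(0.179732, 0.2589, 0.765)  len=0.6603
  (v6,v4,v2) [+-+] → (0.84, 0.2589, -0.765)–(-0.179732, 0.2589, -0.765)  len=1.0197
  (v6,v5,v4) [+--] → (0.84, 0.2589, -0.163685)–(0.84, 0.2589, -0.765)  len=0.6013
  (v7,v5,v6) [+-+] → (0.84, 0.2589, 0.765)–(0.84, 0.2589, -0.163685)  len=0.9287

Chained into 1 loop(s):
  loop 1: 8 segments, perimeter = 6.4200
Total perimeter = 6.420

loops=1 perimeter=6.420


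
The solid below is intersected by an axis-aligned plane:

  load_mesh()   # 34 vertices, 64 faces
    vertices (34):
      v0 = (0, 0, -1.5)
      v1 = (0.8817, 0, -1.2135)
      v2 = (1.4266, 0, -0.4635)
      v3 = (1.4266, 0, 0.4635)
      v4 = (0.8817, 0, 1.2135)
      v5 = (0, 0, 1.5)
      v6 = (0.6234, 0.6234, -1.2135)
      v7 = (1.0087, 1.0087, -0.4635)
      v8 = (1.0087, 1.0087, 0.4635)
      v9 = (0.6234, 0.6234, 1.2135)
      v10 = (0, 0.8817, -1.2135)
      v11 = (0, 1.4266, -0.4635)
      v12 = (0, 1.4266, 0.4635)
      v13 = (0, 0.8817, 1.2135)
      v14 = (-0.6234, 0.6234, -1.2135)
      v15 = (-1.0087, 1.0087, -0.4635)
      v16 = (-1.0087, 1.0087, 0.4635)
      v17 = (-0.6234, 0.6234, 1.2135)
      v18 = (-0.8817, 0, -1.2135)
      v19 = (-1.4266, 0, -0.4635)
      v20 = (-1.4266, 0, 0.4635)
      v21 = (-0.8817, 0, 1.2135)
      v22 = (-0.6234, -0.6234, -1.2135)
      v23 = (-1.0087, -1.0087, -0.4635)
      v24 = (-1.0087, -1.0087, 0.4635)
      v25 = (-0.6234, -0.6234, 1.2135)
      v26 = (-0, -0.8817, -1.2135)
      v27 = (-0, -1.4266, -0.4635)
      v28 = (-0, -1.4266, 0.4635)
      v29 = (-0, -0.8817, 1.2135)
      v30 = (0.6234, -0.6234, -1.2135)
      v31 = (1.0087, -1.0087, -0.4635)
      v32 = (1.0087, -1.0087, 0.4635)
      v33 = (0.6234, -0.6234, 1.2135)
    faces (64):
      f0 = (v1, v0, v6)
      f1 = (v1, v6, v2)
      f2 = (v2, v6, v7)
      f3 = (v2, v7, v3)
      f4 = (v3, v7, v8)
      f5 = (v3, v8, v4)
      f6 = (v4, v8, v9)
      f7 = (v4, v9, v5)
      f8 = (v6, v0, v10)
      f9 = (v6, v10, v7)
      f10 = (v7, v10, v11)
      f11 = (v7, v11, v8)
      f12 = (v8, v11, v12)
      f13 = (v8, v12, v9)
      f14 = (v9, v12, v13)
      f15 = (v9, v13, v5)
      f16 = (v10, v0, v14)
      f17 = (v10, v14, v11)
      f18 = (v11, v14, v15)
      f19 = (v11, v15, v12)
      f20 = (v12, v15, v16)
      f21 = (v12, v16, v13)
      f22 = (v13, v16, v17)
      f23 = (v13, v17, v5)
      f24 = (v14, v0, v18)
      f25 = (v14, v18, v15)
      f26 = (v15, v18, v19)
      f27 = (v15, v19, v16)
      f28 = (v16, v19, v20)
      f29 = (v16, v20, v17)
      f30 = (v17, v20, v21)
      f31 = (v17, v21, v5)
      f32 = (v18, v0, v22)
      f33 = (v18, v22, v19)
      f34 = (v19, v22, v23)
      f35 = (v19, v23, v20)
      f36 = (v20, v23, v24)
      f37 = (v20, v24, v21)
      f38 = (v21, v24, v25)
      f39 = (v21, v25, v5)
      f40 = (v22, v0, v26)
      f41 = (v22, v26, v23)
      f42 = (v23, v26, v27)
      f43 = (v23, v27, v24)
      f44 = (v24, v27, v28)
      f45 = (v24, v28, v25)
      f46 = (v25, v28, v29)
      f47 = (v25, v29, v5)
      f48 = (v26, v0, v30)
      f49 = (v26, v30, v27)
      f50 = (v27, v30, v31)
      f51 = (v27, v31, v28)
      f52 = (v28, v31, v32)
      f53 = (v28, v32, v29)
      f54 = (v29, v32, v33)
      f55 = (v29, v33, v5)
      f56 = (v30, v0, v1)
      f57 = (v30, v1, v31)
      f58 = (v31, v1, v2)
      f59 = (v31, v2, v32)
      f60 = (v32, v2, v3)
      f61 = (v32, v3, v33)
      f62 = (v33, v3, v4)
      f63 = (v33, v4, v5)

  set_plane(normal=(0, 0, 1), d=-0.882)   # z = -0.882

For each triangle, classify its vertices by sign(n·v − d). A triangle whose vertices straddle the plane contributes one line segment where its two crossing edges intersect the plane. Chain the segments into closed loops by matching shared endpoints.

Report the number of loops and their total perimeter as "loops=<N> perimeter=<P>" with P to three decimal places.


Straddling triangles (16 of 64):
  (v1,v6,v2) [--+] → (0.978414, 0.347857, -0.882)–(1.12255, 0, -0.882)  len=0.3765
  (v2,v6,v7) [+-+] → (0.978414, 0.347857, -0.882)–(0.793703, 0.793703, -0.882)  len=0.4826
  (v6,v10,v7) [--+] → (0.445845, 0.937834, -0.882)–(0.793703, 0.793703, -0.882)  len=0.3765
  (v7,v10,v11) [+-+] → (0.445845, 0.937834, -0.882)–(0, 1.12255, -0.882)  len=0.4826
  (v10,v14,v11) [--+] → (-0.347857, 0.978414, -0.882)–(0, 1.12255, -0.882)  len=0.3765
  (v11,v14,v15) [+-+] → (-0.347857, 0.978414, -0.882)–(-0.793703, 0.793703, -0.882)  len=0.4826
  (v14,v18,v15) [--+] → (-0.937834, 0.445845, -0.882)–(-0.793703, 0.793703, -0.882)  len=0.3765
  (v15,v18,v19) [+-+] → (-0.937834, 0.445845, -0.882)–(-1.12255, 0, -0.882)  len=0.4826
  (v18,v22,v19) [--+] → (-0.978414, -0.347857, -0.882)–(-1.12255, 0, -0.882)  len=0.3765
  (v19,v22,v23) [+-+] → (-0.978414, -0.347857, -0.882)–(-0.793703, -0.793703, -0.882)  len=0.4826
  (v22,v26,v23) [--+] → (-0.445845, -0.937834, -0.882)–(-0.793703, -0.793703, -0.882)  len=0.3765
  (v23,v26,v27) [+-+] → (-0.445845, -0.937834, -0.882)–(0, -1.12255, -0.882)  len=0.4826
  (v26,v30,v27) [--+] → (0.347857, -0.978414, -0.882)–(0, -1.12255, -0.882)  len=0.3765
  (v27,v30,v31) [+-+] → (0.347857, -0.978414, -0.882)–(0.793703, -0.793703, -0.882)  len=0.4826
  (v30,v1,v31) [--+] → (0.937834, -0.445845, -0.882)–(0.793703, -0.793703, -0.882)  len=0.3765
  (v31,v1,v2) [+-+] → (0.937834, -0.445845, -0.882)–(1.12255, 0, -0.882)  len=0.4826

Chained into 1 loop(s):
  loop 1: 16 segments, perimeter = 6.8730
Total perimeter = 6.873

loops=1 perimeter=6.873


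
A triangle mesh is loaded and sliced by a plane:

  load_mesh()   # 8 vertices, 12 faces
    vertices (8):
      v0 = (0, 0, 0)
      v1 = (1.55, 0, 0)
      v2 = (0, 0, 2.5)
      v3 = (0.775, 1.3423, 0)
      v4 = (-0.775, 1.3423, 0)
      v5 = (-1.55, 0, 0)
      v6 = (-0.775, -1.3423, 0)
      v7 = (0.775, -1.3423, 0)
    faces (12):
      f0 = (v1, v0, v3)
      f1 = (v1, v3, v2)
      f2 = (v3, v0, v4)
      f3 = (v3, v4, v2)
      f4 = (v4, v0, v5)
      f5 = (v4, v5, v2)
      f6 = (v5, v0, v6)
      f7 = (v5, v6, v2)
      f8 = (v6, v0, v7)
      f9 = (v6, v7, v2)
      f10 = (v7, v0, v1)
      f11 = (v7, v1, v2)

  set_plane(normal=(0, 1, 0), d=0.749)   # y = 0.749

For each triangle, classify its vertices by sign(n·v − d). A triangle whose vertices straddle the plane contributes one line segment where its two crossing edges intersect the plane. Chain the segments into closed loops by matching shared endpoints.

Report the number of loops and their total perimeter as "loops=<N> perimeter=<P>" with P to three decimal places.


loops=1 perimeter=5.700

Straddling triangles (6 of 12):
  (v1,v0,v3) [--+] → (0.432448, 0.749, 0)–(1.11755, 0.749, 0)  len=0.6851
  (v1,v3,v2) [-+-] → (1.11755, 0.749, 0)–(0.432448, 0.749, 1.10501)  len=1.3002
  (v3,v0,v4) [+-+] → (0.432448, 0.749, 0)–(-0.432448, 0.749, 0)  len=0.8649
  (v3,v4,v2) [++-] → (-0.432448, 0.749, 1.10501)–(0.432448, 0.749, 1.10501)  len=0.8649
  (v4,v0,v5) [+--] → (-0.432448, 0.749, 0)–(-1.11755, 0.749, 0)  len=0.6851
  (v4,v5,v2) [+--] → (-1.11755, 0.749, 0)–(-0.432448, 0.749, 1.10501)  len=1.3002

Chained into 1 loop(s):
  loop 1: 6 segments, perimeter = 5.7003
Total perimeter = 5.700
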